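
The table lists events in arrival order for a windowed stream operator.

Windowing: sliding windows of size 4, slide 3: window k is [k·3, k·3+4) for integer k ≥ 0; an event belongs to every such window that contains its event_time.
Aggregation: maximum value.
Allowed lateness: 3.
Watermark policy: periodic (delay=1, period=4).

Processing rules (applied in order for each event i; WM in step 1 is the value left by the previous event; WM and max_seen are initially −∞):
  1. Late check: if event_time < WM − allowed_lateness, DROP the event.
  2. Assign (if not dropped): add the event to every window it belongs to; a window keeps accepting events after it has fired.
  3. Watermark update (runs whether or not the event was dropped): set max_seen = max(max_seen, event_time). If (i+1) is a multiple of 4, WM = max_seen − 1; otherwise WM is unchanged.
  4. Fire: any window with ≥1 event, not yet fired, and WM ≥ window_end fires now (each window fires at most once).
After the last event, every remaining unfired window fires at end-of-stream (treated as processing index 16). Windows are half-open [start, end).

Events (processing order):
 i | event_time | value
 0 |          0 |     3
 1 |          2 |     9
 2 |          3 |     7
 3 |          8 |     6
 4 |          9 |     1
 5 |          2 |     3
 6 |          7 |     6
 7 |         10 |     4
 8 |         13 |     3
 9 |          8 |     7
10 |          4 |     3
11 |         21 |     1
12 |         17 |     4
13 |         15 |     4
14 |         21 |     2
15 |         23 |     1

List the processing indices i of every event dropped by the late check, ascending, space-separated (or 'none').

5 10 13

i=0 t=0 v=3: → [0,4); WM=−∞
i=1 t=2 v=9: → [0,4); WM=−∞
i=2 t=3 v=7: → [3,7),[0,4); WM=−∞
i=3 t=8 v=6: → [6,10); WM=7; [0,4) fires=9 [3,7) fires=7
i=4 t=9 v=1: → [9,13),[6,10); WM=7
i=5 t=2 v=3: DROP (t<7-3); WM=7
i=6 t=7 v=6: → [6,10); WM=7
i=7 t=10 v=4: → [9,13); WM=9
i=8 t=13 v=3: → [12,16); WM=9
i=9 t=8 v=7: → [6,10); WM=9
i=10 t=4 v=3: DROP (t<9-3); WM=9
i=11 t=21 v=1: → [21,25),[18,22); WM=20; [6,10) fires=7 [9,13) fires=4 [12,16) fires=3
i=12 t=17 v=4: → [15,19); WM=20; [15,19) fires=4
i=13 t=15 v=4: DROP (t<20-3); WM=20
i=14 t=21 v=2: → [21,25),[18,22); WM=20
i=15 t=23 v=1: → [21,25); WM=22; [18,22) fires=2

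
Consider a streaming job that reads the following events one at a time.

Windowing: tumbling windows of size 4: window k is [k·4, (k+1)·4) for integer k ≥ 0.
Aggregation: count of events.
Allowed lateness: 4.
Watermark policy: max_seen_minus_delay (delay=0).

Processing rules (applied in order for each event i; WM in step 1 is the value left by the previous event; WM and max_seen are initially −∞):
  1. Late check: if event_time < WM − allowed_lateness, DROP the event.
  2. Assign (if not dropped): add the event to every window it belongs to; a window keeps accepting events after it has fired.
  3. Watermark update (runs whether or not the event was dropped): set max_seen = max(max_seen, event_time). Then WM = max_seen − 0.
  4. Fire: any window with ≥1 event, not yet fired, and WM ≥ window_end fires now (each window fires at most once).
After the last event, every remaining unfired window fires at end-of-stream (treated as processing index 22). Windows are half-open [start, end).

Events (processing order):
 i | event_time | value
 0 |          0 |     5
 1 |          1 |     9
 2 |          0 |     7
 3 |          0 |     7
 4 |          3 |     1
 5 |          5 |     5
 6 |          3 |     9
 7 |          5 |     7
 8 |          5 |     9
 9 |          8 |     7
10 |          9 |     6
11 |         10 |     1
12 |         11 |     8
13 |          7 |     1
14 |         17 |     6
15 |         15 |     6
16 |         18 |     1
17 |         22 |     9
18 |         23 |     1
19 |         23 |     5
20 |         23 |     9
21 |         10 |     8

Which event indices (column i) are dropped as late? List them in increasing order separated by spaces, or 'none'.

i=0 t=0 v=5: → [0,4); WM=0
i=1 t=1 v=9: → [0,4); WM=1
i=2 t=0 v=7: → [0,4); WM=1
i=3 t=0 v=7: → [0,4); WM=1
i=4 t=3 v=1: → [0,4); WM=3
i=5 t=5 v=5: → [4,8); WM=5; [0,4) fires=5
i=6 t=3 v=9: → [0,4); WM=5
i=7 t=5 v=7: → [4,8); WM=5
i=8 t=5 v=9: → [4,8); WM=5
i=9 t=8 v=7: → [8,12); WM=8; [4,8) fires=3
i=10 t=9 v=6: → [8,12); WM=9
i=11 t=10 v=1: → [8,12); WM=10
i=12 t=11 v=8: → [8,12); WM=11
i=13 t=7 v=1: → [4,8); WM=11
i=14 t=17 v=6: → [16,20); WM=17; [8,12) fires=4
i=15 t=15 v=6: → [12,16); WM=17; [12,16) fires=1
i=16 t=18 v=1: → [16,20); WM=18
i=17 t=22 v=9: → [20,24); WM=22; [16,20) fires=2
i=18 t=23 v=1: → [20,24); WM=23
i=19 t=23 v=5: → [20,24); WM=23
i=20 t=23 v=9: → [20,24); WM=23
i=21 t=10 v=8: DROP (t<23-4); WM=23

21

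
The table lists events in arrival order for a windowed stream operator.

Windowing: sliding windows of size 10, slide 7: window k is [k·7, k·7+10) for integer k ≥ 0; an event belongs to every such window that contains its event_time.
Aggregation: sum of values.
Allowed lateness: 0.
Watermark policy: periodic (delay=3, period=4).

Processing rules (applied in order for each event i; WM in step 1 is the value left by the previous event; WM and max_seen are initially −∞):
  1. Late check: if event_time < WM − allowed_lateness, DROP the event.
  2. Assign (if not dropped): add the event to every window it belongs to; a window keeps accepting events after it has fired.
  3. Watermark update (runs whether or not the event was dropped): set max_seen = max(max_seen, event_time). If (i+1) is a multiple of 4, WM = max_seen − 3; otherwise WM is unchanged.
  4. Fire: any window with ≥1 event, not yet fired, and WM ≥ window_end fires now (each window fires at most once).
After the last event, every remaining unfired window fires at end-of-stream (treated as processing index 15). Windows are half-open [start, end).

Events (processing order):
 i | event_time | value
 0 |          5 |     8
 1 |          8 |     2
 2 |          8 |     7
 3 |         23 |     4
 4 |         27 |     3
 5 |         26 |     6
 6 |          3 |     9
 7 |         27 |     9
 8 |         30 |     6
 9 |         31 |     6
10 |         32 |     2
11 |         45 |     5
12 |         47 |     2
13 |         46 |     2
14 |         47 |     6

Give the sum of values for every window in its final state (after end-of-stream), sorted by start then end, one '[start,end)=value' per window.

i=0 t=5 v=8: → [0,10); WM=−∞
i=1 t=8 v=2: → [7,17),[0,10); WM=−∞
i=2 t=8 v=7: → [7,17),[0,10); WM=−∞
i=3 t=23 v=4: → [21,31),[14,24); WM=20; [0,10) fires=17 [7,17) fires=9
i=4 t=27 v=3: → [21,31); WM=20
i=5 t=26 v=6: → [21,31); WM=20
i=6 t=3 v=9: DROP (t<20-0); WM=20
i=7 t=27 v=9: → [21,31); WM=24; [14,24) fires=4
i=8 t=30 v=6: → [28,38),[21,31); WM=24
i=9 t=31 v=6: → [28,38); WM=24
i=10 t=32 v=2: → [28,38); WM=24
i=11 t=45 v=5: → [42,52); WM=42; [21,31) fires=28 [28,38) fires=14
i=12 t=47 v=2: → [42,52); WM=42
i=13 t=46 v=2: → [42,52); WM=42
i=14 t=47 v=6: → [42,52); WM=42

[0,10)=17 [7,17)=9 [14,24)=4 [21,31)=28 [28,38)=14 [42,52)=15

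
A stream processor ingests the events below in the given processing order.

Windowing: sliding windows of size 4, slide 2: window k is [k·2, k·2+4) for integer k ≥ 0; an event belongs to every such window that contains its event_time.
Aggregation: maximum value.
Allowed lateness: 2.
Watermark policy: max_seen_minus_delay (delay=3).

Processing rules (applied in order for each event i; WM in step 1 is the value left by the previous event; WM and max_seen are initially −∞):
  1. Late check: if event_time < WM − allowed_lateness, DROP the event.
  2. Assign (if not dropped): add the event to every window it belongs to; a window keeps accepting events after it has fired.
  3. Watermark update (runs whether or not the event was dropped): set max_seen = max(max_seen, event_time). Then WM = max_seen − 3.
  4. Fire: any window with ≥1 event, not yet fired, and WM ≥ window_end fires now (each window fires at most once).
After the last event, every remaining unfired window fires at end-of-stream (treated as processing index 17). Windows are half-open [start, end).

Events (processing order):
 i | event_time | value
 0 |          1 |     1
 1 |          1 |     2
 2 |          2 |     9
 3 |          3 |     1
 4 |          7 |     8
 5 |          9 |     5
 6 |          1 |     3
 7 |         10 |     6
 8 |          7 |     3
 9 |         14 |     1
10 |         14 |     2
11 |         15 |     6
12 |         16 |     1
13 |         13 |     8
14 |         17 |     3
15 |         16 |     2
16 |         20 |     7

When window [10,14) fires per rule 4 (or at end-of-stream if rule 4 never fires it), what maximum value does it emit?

8

i=0 t=1 v=1: → [0,4); WM=-2
i=1 t=1 v=2: → [0,4); WM=-2
i=2 t=2 v=9: → [2,6),[0,4); WM=-1
i=3 t=3 v=1: → [2,6),[0,4); WM=0
i=4 t=7 v=8: → [6,10),[4,8); WM=4; [0,4) fires=9
i=5 t=9 v=5: → [8,12),[6,10); WM=6; [2,6) fires=9
i=6 t=1 v=3: DROP (t<6-2); WM=6
i=7 t=10 v=6: → [10,14),[8,12); WM=7
i=8 t=7 v=3: → [6,10),[4,8); WM=7
i=9 t=14 v=1: → [14,18),[12,16); WM=11; [4,8) fires=8 [6,10) fires=8
i=10 t=14 v=2: → [14,18),[12,16); WM=11
i=11 t=15 v=6: → [14,18),[12,16); WM=12; [8,12) fires=6
i=12 t=16 v=1: → [16,20),[14,18); WM=13
i=13 t=13 v=8: → [12,16),[10,14); WM=13
i=14 t=17 v=3: → [16,20),[14,18); WM=14; [10,14) fires=8
i=15 t=16 v=2: → [16,20),[14,18); WM=14
i=16 t=20 v=7: → [20,24),[18,22); WM=17; [12,16) fires=8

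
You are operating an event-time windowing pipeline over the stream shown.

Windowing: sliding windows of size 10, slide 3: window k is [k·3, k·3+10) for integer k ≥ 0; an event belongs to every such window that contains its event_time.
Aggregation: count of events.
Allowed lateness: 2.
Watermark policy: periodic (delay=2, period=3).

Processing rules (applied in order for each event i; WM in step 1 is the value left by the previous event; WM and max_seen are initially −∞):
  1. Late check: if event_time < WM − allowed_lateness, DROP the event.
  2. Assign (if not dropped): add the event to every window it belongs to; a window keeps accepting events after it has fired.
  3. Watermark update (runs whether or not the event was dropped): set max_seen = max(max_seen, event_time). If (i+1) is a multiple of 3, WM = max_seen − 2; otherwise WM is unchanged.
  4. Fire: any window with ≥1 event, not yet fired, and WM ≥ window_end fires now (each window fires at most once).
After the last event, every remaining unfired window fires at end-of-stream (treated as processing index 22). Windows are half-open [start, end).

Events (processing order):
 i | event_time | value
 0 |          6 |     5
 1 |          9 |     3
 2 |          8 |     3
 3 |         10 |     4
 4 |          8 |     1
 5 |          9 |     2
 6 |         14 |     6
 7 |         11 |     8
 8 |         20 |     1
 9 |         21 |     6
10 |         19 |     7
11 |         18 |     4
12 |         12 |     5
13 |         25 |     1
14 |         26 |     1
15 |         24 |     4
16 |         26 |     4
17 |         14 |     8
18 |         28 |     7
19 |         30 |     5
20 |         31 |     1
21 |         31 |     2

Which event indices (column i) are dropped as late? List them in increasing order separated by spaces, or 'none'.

i=0 t=6 v=5: → [6,16),[3,13),[0,10); WM=−∞
i=1 t=9 v=3: → [9,19),[6,16),[3,13),[0,10); WM=−∞
i=2 t=8 v=3: → [6,16),[3,13),[0,10); WM=7
i=3 t=10 v=4: → [9,19),[6,16),[3,13); WM=7
i=4 t=8 v=1: → [6,16),[3,13),[0,10); WM=7
i=5 t=9 v=2: → [9,19),[6,16),[3,13),[0,10); WM=8
i=6 t=14 v=6: → [12,22),[9,19),[6,16); WM=8
i=7 t=11 v=8: → [9,19),[6,16),[3,13); WM=8
i=8 t=20 v=1: → [18,28),[15,25),[12,22); WM=18; [0,10) fires=5 [3,13) fires=7 [6,16) fires=8
i=9 t=21 v=6: → [21,31),[18,28),[15,25),[12,22); WM=18
i=10 t=19 v=7: → [18,28),[15,25),[12,22); WM=18
i=11 t=18 v=4: → [18,28),[15,25),[12,22),[9,19); WM=19; [9,19) fires=6
i=12 t=12 v=5: DROP (t<19-2); WM=19
i=13 t=25 v=1: → [24,34),[21,31),[18,28); WM=19
i=14 t=26 v=1: → [24,34),[21,31),[18,28); WM=24; [12,22) fires=5
i=15 t=24 v=4: → [24,34),[21,31),[18,28),[15,25); WM=24
i=16 t=26 v=4: → [24,34),[21,31),[18,28); WM=24
i=17 t=14 v=8: DROP (t<24-2); WM=24
i=18 t=28 v=7: → [27,37),[24,34),[21,31); WM=24
i=19 t=30 v=5: → [30,40),[27,37),[24,34),[21,31); WM=24
i=20 t=31 v=1: → [30,40),[27,37),[24,34); WM=29; [15,25) fires=5 [18,28) fires=8
i=21 t=31 v=2: → [30,40),[27,37),[24,34); WM=29

12 17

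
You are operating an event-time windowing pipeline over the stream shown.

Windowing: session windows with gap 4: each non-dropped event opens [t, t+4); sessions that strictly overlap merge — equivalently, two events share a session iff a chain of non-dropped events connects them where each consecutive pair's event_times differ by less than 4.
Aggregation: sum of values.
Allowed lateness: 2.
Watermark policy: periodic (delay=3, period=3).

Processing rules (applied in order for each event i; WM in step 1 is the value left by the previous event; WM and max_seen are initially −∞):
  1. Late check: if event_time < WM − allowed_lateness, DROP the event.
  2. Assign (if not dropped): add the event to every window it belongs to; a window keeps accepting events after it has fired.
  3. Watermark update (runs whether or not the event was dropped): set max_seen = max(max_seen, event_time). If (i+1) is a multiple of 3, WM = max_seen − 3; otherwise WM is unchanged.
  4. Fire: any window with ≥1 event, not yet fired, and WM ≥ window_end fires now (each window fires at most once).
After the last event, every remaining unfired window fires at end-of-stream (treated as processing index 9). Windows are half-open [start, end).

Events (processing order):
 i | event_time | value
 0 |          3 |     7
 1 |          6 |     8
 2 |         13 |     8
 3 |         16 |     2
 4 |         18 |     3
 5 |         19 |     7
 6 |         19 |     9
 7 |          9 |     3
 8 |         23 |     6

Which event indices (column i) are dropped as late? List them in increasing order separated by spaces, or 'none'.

i=0 t=3 v=7: → [3,7); WM=−∞
i=1 t=6 v=8: → [3,10); WM=−∞
i=2 t=13 v=8: → [13,17); WM=10
i=3 t=16 v=2: → [13,20); WM=10
i=4 t=18 v=3: → [13,22); WM=10
i=5 t=19 v=7: → [13,23); WM=16
i=6 t=19 v=9: → [13,23); WM=16
i=7 t=9 v=3: DROP (t<16-2); WM=16
i=8 t=23 v=6: → [23,27); WM=20

7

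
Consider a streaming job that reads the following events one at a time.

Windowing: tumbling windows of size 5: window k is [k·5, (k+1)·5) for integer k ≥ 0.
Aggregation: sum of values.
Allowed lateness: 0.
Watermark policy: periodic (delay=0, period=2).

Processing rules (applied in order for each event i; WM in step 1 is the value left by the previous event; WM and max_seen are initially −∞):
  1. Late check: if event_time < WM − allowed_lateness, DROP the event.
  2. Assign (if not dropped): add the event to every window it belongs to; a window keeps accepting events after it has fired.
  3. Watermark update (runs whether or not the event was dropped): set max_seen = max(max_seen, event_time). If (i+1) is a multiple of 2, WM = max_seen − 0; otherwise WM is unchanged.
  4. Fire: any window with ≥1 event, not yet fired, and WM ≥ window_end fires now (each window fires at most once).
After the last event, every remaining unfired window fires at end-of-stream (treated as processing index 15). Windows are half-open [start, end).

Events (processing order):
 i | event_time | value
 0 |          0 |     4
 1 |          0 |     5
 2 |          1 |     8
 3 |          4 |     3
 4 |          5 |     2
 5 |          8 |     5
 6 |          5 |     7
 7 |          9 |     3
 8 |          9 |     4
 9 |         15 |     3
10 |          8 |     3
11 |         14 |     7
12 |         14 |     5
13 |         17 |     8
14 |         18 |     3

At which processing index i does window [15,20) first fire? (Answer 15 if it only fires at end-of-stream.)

i=0 t=0 v=4: → [0,5); WM=−∞
i=1 t=0 v=5: → [0,5); WM=0
i=2 t=1 v=8: → [0,5); WM=0
i=3 t=4 v=3: → [0,5); WM=4
i=4 t=5 v=2: → [5,10); WM=4
i=5 t=8 v=5: → [5,10); WM=8; [0,5) fires=20
i=6 t=5 v=7: DROP (t<8-0); WM=8
i=7 t=9 v=3: → [5,10); WM=9
i=8 t=9 v=4: → [5,10); WM=9
i=9 t=15 v=3: → [15,20); WM=15; [5,10) fires=14
i=10 t=8 v=3: DROP (t<15-0); WM=15
i=11 t=14 v=7: DROP (t<15-0); WM=15
i=12 t=14 v=5: DROP (t<15-0); WM=15
i=13 t=17 v=8: → [15,20); WM=17
i=14 t=18 v=3: → [15,20); WM=17

15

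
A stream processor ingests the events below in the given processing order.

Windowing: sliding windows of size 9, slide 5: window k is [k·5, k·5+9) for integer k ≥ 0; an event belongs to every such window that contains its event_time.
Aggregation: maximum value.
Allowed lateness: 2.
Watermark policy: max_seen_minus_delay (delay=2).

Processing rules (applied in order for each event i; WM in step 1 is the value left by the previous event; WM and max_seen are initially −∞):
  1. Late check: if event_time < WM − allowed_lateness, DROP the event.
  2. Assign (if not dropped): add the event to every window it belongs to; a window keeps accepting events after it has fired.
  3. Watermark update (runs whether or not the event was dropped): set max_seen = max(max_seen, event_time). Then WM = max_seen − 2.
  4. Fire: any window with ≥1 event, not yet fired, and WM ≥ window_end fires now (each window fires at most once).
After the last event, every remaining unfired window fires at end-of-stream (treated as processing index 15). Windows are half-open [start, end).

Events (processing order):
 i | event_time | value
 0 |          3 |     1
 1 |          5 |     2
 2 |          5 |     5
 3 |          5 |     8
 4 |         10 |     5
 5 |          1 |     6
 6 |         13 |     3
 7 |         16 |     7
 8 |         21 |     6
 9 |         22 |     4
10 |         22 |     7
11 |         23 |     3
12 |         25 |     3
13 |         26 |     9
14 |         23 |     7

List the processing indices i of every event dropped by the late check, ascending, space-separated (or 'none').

i=0 t=3 v=1: → [0,9); WM=1
i=1 t=5 v=2: → [5,14),[0,9); WM=3
i=2 t=5 v=5: → [5,14),[0,9); WM=3
i=3 t=5 v=8: → [5,14),[0,9); WM=3
i=4 t=10 v=5: → [10,19),[5,14); WM=8
i=5 t=1 v=6: DROP (t<8-2); WM=8
i=6 t=13 v=3: → [10,19),[5,14); WM=11; [0,9) fires=8
i=7 t=16 v=7: → [15,24),[10,19); WM=14; [5,14) fires=8
i=8 t=21 v=6: → [20,29),[15,24); WM=19; [10,19) fires=7
i=9 t=22 v=4: → [20,29),[15,24); WM=20
i=10 t=22 v=7: → [20,29),[15,24); WM=20
i=11 t=23 v=3: → [20,29),[15,24); WM=21
i=12 t=25 v=3: → [25,34),[20,29); WM=23
i=13 t=26 v=9: → [25,34),[20,29); WM=24; [15,24) fires=7
i=14 t=23 v=7: → [20,29),[15,24); WM=24

5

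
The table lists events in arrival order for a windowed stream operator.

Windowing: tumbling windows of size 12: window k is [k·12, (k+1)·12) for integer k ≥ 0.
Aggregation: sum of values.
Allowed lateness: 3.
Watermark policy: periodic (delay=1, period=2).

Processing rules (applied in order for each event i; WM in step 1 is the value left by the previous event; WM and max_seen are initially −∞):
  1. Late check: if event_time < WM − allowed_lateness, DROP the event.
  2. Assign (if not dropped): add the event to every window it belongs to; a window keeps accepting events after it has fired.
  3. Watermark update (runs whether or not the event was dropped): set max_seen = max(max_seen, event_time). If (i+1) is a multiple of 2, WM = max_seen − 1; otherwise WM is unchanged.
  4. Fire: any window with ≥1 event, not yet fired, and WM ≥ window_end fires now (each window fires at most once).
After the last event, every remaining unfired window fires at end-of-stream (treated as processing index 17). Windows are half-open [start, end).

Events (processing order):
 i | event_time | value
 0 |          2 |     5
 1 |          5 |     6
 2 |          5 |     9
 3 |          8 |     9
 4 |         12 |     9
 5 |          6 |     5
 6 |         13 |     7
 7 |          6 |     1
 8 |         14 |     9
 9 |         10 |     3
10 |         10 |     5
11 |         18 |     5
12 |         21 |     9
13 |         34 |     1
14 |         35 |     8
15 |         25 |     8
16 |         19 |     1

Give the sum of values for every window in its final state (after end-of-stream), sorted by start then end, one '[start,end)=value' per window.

[0,12)=42 [12,24)=39 [24,36)=9

i=0 t=2 v=5: → [0,12); WM=−∞
i=1 t=5 v=6: → [0,12); WM=4
i=2 t=5 v=9: → [0,12); WM=4
i=3 t=8 v=9: → [0,12); WM=7
i=4 t=12 v=9: → [12,24); WM=7
i=5 t=6 v=5: → [0,12); WM=11
i=6 t=13 v=7: → [12,24); WM=11
i=7 t=6 v=1: DROP (t<11-3); WM=12; [0,12) fires=34
i=8 t=14 v=9: → [12,24); WM=12
i=9 t=10 v=3: → [0,12); WM=13
i=10 t=10 v=5: → [0,12); WM=13
i=11 t=18 v=5: → [12,24); WM=17
i=12 t=21 v=9: → [12,24); WM=17
i=13 t=34 v=1: → [24,36); WM=33; [12,24) fires=39
i=14 t=35 v=8: → [24,36); WM=33
i=15 t=25 v=8: DROP (t<33-3); WM=34
i=16 t=19 v=1: DROP (t<34-3); WM=34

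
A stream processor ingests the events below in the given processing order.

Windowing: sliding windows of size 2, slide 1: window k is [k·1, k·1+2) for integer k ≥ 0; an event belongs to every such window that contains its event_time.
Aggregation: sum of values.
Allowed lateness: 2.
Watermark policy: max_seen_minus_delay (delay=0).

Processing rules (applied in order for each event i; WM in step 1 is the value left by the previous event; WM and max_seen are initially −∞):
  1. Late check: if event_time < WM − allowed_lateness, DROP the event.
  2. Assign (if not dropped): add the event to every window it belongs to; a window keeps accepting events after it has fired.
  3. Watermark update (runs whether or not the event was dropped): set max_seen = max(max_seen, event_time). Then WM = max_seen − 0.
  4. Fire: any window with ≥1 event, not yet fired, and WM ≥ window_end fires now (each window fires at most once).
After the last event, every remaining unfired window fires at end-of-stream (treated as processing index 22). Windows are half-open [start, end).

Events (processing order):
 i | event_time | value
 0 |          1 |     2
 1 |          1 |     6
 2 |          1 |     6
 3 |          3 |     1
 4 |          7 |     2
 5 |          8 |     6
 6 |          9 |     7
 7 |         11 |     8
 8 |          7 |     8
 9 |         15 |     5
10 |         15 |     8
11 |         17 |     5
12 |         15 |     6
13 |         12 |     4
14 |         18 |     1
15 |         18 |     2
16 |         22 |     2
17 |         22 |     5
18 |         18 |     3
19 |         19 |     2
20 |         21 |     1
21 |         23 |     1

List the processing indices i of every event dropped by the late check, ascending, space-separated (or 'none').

8 13 18 19

i=0 t=1 v=2: → [1,3),[0,2); WM=1
i=1 t=1 v=6: → [1,3),[0,2); WM=1
i=2 t=1 v=6: → [1,3),[0,2); WM=1
i=3 t=3 v=1: → [3,5),[2,4); WM=3; [0,2) fires=14 [1,3) fires=14
i=4 t=7 v=2: → [7,9),[6,8); WM=7; [2,4) fires=1 [3,5) fires=1
i=5 t=8 v=6: → [8,10),[7,9); WM=8; [6,8) fires=2
i=6 t=9 v=7: → [9,11),[8,10); WM=9; [7,9) fires=8
i=7 t=11 v=8: → [11,13),[10,12); WM=11; [8,10) fires=13 [9,11) fires=7
i=8 t=7 v=8: DROP (t<11-2); WM=11
i=9 t=15 v=5: → [15,17),[14,16); WM=15; [10,12) fires=8 [11,13) fires=8
i=10 t=15 v=8: → [15,17),[14,16); WM=15
i=11 t=17 v=5: → [17,19),[16,18); WM=17; [14,16) fires=13 [15,17) fires=13
i=12 t=15 v=6: → [15,17),[14,16); WM=17
i=13 t=12 v=4: DROP (t<17-2); WM=17
i=14 t=18 v=1: → [18,20),[17,19); WM=18; [16,18) fires=5
i=15 t=18 v=2: → [18,20),[17,19); WM=18
i=16 t=22 v=2: → [22,24),[21,23); WM=22; [17,19) fires=8 [18,20) fires=3
i=17 t=22 v=5: → [22,24),[21,23); WM=22
i=18 t=18 v=3: DROP (t<22-2); WM=22
i=19 t=19 v=2: DROP (t<22-2); WM=22
i=20 t=21 v=1: → [21,23),[20,22); WM=22; [20,22) fires=1
i=21 t=23 v=1: → [23,25),[22,24); WM=23; [21,23) fires=8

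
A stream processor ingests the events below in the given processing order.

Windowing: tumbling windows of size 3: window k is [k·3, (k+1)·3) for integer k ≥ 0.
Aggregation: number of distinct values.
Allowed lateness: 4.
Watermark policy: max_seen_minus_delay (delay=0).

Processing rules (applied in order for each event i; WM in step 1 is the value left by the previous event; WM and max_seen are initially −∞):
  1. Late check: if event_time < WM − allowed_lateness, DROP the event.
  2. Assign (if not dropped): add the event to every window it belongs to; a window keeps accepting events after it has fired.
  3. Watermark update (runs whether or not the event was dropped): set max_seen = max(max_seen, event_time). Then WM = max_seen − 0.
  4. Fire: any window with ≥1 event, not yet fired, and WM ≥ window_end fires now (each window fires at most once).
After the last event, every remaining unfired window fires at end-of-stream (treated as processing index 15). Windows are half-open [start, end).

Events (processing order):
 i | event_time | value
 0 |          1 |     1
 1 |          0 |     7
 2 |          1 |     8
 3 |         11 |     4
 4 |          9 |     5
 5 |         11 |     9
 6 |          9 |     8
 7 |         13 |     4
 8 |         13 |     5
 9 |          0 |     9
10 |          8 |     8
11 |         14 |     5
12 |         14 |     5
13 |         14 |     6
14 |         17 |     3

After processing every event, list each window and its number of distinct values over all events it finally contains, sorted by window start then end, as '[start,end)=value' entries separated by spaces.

[0,3)=3 [9,12)=4 [12,15)=3 [15,18)=1

i=0 t=1 v=1: → [0,3); WM=1
i=1 t=0 v=7: → [0,3); WM=1
i=2 t=1 v=8: → [0,3); WM=1
i=3 t=11 v=4: → [9,12); WM=11; [0,3) fires=3
i=4 t=9 v=5: → [9,12); WM=11
i=5 t=11 v=9: → [9,12); WM=11
i=6 t=9 v=8: → [9,12); WM=11
i=7 t=13 v=4: → [12,15); WM=13; [9,12) fires=4
i=8 t=13 v=5: → [12,15); WM=13
i=9 t=0 v=9: DROP (t<13-4); WM=13
i=10 t=8 v=8: DROP (t<13-4); WM=13
i=11 t=14 v=5: → [12,15); WM=14
i=12 t=14 v=5: → [12,15); WM=14
i=13 t=14 v=6: → [12,15); WM=14
i=14 t=17 v=3: → [15,18); WM=17; [12,15) fires=3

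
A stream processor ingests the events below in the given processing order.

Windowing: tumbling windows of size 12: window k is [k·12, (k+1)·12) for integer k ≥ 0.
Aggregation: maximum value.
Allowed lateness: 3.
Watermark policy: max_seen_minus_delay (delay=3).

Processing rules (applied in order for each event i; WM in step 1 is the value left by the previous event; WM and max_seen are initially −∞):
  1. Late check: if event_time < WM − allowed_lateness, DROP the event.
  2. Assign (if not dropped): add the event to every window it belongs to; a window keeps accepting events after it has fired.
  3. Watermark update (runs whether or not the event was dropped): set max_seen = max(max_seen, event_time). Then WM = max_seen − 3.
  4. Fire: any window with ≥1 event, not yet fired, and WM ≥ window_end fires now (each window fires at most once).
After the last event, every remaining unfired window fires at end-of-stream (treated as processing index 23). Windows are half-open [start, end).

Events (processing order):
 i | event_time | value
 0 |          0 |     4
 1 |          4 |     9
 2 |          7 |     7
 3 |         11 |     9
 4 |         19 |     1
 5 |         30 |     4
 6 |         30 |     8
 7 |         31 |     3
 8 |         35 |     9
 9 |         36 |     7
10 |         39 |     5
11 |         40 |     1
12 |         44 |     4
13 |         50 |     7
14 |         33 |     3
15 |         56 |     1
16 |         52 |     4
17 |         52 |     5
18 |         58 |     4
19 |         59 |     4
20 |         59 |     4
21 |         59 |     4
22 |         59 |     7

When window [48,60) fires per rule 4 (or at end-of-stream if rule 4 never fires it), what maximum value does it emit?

i=0 t=0 v=4: → [0,12); WM=-3
i=1 t=4 v=9: → [0,12); WM=1
i=2 t=7 v=7: → [0,12); WM=4
i=3 t=11 v=9: → [0,12); WM=8
i=4 t=19 v=1: → [12,24); WM=16; [0,12) fires=9
i=5 t=30 v=4: → [24,36); WM=27; [12,24) fires=1
i=6 t=30 v=8: → [24,36); WM=27
i=7 t=31 v=3: → [24,36); WM=28
i=8 t=35 v=9: → [24,36); WM=32
i=9 t=36 v=7: → [36,48); WM=33
i=10 t=39 v=5: → [36,48); WM=36; [24,36) fires=9
i=11 t=40 v=1: → [36,48); WM=37
i=12 t=44 v=4: → [36,48); WM=41
i=13 t=50 v=7: → [48,60); WM=47
i=14 t=33 v=3: DROP (t<47-3); WM=47
i=15 t=56 v=1: → [48,60); WM=53; [36,48) fires=7
i=16 t=52 v=4: → [48,60); WM=53
i=17 t=52 v=5: → [48,60); WM=53
i=18 t=58 v=4: → [48,60); WM=55
i=19 t=59 v=4: → [48,60); WM=56
i=20 t=59 v=4: → [48,60); WM=56
i=21 t=59 v=4: → [48,60); WM=56
i=22 t=59 v=7: → [48,60); WM=56

7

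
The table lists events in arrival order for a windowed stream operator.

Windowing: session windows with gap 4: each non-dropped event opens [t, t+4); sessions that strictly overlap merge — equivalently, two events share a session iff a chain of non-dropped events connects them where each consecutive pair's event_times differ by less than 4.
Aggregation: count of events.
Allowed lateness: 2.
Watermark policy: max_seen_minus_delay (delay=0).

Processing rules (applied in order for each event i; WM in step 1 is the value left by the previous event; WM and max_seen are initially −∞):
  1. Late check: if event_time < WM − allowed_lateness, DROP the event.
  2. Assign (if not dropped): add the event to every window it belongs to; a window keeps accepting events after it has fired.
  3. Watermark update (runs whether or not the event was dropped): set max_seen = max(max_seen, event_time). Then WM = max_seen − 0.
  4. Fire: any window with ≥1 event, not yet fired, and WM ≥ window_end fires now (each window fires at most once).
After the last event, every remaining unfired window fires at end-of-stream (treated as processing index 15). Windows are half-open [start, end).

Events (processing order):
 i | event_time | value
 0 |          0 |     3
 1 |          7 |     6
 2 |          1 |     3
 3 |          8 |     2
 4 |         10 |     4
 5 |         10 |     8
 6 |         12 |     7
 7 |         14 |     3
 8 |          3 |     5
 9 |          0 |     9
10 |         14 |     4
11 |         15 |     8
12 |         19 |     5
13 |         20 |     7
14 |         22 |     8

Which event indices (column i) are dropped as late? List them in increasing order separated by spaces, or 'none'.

i=0 t=0 v=3: → [0,4); WM=0
i=1 t=7 v=6: → [7,11); WM=7
i=2 t=1 v=3: DROP (t<7-2); WM=7
i=3 t=8 v=2: → [7,12); WM=8
i=4 t=10 v=4: → [7,14); WM=10
i=5 t=10 v=8: → [7,14); WM=10
i=6 t=12 v=7: → [7,16); WM=12
i=7 t=14 v=3: → [7,18); WM=14
i=8 t=3 v=5: DROP (t<14-2); WM=14
i=9 t=0 v=9: DROP (t<14-2); WM=14
i=10 t=14 v=4: → [7,18); WM=14
i=11 t=15 v=8: → [7,19); WM=15
i=12 t=19 v=5: → [19,23); WM=19
i=13 t=20 v=7: → [19,24); WM=20
i=14 t=22 v=8: → [19,26); WM=22

2 8 9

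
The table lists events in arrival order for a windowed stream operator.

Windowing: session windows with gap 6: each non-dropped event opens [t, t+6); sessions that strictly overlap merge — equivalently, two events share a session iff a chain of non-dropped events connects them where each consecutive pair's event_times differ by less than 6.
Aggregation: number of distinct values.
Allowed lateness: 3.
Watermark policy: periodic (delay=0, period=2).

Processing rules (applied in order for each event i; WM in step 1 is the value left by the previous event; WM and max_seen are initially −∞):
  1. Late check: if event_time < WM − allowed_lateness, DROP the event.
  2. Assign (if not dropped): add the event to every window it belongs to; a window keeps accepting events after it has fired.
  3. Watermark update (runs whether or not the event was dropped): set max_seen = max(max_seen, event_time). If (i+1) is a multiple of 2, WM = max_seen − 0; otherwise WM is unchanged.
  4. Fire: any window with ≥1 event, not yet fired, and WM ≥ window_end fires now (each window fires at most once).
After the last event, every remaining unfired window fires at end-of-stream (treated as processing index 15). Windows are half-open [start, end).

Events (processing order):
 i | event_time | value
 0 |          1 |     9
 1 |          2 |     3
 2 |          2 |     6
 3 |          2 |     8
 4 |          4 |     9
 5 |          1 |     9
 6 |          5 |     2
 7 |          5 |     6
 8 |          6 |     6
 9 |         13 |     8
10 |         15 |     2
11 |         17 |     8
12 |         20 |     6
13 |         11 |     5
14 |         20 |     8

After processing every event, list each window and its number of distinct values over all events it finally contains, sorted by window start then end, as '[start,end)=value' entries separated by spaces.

i=0 t=1 v=9: → [1,7); WM=−∞
i=1 t=2 v=3: → [1,8); WM=2
i=2 t=2 v=6: → [1,8); WM=2
i=3 t=2 v=8: → [1,8); WM=2
i=4 t=4 v=9: → [1,10); WM=2
i=5 t=1 v=9: → [1,10); WM=4
i=6 t=5 v=2: → [1,11); WM=4
i=7 t=5 v=6: → [1,11); WM=5
i=8 t=6 v=6: → [1,12); WM=5
i=9 t=13 v=8: → [13,19); WM=13
i=10 t=15 v=2: → [13,21); WM=13
i=11 t=17 v=8: → [13,23); WM=17
i=12 t=20 v=6: → [13,26); WM=17
i=13 t=11 v=5: DROP (t<17-3); WM=20
i=14 t=20 v=8: → [13,26); WM=20

[1,12)=5 [13,26)=3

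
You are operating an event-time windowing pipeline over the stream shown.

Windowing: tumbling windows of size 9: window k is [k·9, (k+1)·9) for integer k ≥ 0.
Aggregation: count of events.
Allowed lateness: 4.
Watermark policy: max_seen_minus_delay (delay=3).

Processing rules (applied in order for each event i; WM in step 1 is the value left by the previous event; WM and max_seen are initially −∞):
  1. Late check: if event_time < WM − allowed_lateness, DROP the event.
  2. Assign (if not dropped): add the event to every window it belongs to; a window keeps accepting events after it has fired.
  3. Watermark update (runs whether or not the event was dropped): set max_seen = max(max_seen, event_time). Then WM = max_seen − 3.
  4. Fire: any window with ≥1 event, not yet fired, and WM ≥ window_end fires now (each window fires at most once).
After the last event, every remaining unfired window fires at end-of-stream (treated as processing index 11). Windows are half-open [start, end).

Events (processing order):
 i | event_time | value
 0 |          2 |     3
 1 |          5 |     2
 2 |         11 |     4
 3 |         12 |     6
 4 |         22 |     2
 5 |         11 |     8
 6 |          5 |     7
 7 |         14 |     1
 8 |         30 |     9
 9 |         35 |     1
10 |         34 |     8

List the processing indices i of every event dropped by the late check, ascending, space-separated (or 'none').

i=0 t=2 v=3: → [0,9); WM=-1
i=1 t=5 v=2: → [0,9); WM=2
i=2 t=11 v=4: → [9,18); WM=8
i=3 t=12 v=6: → [9,18); WM=9; [0,9) fires=2
i=4 t=22 v=2: → [18,27); WM=19; [9,18) fires=2
i=5 t=11 v=8: DROP (t<19-4); WM=19
i=6 t=5 v=7: DROP (t<19-4); WM=19
i=7 t=14 v=1: DROP (t<19-4); WM=19
i=8 t=30 v=9: → [27,36); WM=27; [18,27) fires=1
i=9 t=35 v=1: → [27,36); WM=32
i=10 t=34 v=8: → [27,36); WM=32

5 6 7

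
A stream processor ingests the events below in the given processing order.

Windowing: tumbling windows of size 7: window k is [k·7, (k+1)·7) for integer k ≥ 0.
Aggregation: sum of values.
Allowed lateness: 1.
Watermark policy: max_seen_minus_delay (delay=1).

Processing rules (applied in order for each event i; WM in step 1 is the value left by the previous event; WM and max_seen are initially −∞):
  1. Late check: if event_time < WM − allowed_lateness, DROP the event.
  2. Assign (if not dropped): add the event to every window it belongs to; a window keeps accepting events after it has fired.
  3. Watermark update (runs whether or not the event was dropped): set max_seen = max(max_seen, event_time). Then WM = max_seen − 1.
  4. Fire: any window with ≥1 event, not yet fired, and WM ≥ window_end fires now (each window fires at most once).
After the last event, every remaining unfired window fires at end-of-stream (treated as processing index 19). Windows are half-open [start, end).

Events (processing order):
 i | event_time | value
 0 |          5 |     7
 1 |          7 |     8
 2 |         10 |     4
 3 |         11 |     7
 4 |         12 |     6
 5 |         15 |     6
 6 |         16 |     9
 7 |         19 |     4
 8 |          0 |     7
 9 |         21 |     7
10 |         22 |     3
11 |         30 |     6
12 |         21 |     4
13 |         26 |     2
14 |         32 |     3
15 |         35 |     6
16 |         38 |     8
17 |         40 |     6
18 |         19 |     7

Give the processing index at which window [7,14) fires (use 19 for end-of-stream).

5

i=0 t=5 v=7: → [0,7); WM=4
i=1 t=7 v=8: → [7,14); WM=6
i=2 t=10 v=4: → [7,14); WM=9; [0,7) fires=7
i=3 t=11 v=7: → [7,14); WM=10
i=4 t=12 v=6: → [7,14); WM=11
i=5 t=15 v=6: → [14,21); WM=14; [7,14) fires=25
i=6 t=16 v=9: → [14,21); WM=15
i=7 t=19 v=4: → [14,21); WM=18
i=8 t=0 v=7: DROP (t<18-1); WM=18
i=9 t=21 v=7: → [21,28); WM=20
i=10 t=22 v=3: → [21,28); WM=21; [14,21) fires=19
i=11 t=30 v=6: → [28,35); WM=29; [21,28) fires=10
i=12 t=21 v=4: DROP (t<29-1); WM=29
i=13 t=26 v=2: DROP (t<29-1); WM=29
i=14 t=32 v=3: → [28,35); WM=31
i=15 t=35 v=6: → [35,42); WM=34
i=16 t=38 v=8: → [35,42); WM=37; [28,35) fires=9
i=17 t=40 v=6: → [35,42); WM=39
i=18 t=19 v=7: DROP (t<39-1); WM=39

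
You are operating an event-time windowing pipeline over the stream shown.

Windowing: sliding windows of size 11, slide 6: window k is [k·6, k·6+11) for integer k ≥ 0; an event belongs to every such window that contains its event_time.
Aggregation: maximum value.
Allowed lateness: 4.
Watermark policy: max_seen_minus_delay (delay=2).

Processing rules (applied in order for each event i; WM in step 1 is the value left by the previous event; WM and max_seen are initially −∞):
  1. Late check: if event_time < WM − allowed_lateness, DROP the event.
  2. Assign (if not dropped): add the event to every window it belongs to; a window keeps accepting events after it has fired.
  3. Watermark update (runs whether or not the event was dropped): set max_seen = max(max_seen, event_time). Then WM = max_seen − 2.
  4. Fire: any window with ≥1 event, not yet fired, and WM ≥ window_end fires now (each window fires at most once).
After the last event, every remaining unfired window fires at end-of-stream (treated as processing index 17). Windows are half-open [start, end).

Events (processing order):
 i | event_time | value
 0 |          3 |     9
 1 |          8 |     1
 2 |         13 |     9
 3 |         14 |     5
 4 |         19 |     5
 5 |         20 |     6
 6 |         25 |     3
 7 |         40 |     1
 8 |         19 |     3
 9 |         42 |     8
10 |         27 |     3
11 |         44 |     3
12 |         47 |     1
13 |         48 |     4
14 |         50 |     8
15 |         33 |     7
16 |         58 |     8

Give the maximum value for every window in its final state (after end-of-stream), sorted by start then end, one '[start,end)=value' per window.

[0,11)=9 [6,17)=9 [12,23)=9 [18,29)=6 [24,35)=3 [30,41)=1 [36,47)=8 [42,53)=8 [48,59)=8 [54,65)=8

i=0 t=3 v=9: → [0,11); WM=1
i=1 t=8 v=1: → [6,17),[0,11); WM=6
i=2 t=13 v=9: → [12,23),[6,17); WM=11; [0,11) fires=9
i=3 t=14 v=5: → [12,23),[6,17); WM=12
i=4 t=19 v=5: → [18,29),[12,23); WM=17; [6,17) fires=9
i=5 t=20 v=6: → [18,29),[12,23); WM=18
i=6 t=25 v=3: → [24,35),[18,29); WM=23; [12,23) fires=9
i=7 t=40 v=1: → [36,47),[30,41); WM=38; [18,29) fires=6 [24,35) fires=3
i=8 t=19 v=3: DROP (t<38-4); WM=38
i=9 t=42 v=8: → [42,53),[36,47); WM=40
i=10 t=27 v=3: DROP (t<40-4); WM=40
i=11 t=44 v=3: → [42,53),[36,47); WM=42; [30,41) fires=1
i=12 t=47 v=1: → [42,53); WM=45
i=13 t=48 v=4: → [48,59),[42,53); WM=46
i=14 t=50 v=8: → [48,59),[42,53); WM=48; [36,47) fires=8
i=15 t=33 v=7: DROP (t<48-4); WM=48
i=16 t=58 v=8: → [54,65),[48,59); WM=56; [42,53) fires=8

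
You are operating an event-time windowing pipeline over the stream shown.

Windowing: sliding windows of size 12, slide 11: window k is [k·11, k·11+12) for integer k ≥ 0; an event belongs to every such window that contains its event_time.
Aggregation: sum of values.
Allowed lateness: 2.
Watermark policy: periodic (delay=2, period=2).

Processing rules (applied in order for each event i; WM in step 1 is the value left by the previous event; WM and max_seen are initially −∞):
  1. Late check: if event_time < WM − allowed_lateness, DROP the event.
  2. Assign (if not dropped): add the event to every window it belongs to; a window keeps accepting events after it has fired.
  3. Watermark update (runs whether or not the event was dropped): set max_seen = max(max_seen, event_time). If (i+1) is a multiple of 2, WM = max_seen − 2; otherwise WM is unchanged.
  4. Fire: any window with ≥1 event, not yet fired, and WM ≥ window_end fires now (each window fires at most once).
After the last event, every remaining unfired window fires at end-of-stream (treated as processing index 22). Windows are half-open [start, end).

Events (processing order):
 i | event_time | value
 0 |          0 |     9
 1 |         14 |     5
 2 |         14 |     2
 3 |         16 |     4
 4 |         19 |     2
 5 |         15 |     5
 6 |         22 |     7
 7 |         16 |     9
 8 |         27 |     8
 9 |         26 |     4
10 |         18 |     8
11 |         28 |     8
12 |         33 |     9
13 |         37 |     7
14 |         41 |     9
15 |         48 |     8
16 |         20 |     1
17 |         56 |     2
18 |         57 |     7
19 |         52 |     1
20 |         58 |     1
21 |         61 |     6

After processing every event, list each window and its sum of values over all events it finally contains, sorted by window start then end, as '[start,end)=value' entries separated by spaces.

i=0 t=0 v=9: → [0,12); WM=−∞
i=1 t=14 v=5: → [11,23); WM=12; [0,12) fires=9
i=2 t=14 v=2: → [11,23); WM=12
i=3 t=16 v=4: → [11,23); WM=14
i=4 t=19 v=2: → [11,23); WM=14
i=5 t=15 v=5: → [11,23); WM=17
i=6 t=22 v=7: → [22,34),[11,23); WM=17
i=7 t=16 v=9: → [11,23); WM=20
i=8 t=27 v=8: → [22,34); WM=20
i=9 t=26 v=4: → [22,34); WM=25; [11,23) fires=34
i=10 t=18 v=8: DROP (t<25-2); WM=25
i=11 t=28 v=8: → [22,34); WM=26
i=12 t=33 v=9: → [33,45),[22,34); WM=26
i=13 t=37 v=7: → [33,45); WM=35; [22,34) fires=36
i=14 t=41 v=9: → [33,45); WM=35
i=15 t=48 v=8: → [44,56); WM=46; [33,45) fires=25
i=16 t=20 v=1: DROP (t<46-2); WM=46
i=17 t=56 v=2: → [55,67); WM=54
i=18 t=57 v=7: → [55,67); WM=54
i=19 t=52 v=1: → [44,56); WM=55
i=20 t=58 v=1: → [55,67); WM=55
i=21 t=61 v=6: → [55,67); WM=59; [44,56) fires=9

[0,12)=9 [11,23)=34 [22,34)=36 [33,45)=25 [44,56)=9 [55,67)=16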